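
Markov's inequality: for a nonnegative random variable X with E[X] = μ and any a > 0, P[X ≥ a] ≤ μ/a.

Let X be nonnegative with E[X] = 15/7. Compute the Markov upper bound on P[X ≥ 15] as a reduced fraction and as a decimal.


μ = E[X] = 15/7, a = 15.
Markov: P[X ≥ 15] ≤ μ/a = (15/7)/15 = 1/7.
Numerically: ≈ 0.1429.
(Since a = 15 > μ = 2.1429, the bound 1/7 is < 1 and informative.)

P[X ≥ 15] ≤ 1/7 ≈ 0.1429.


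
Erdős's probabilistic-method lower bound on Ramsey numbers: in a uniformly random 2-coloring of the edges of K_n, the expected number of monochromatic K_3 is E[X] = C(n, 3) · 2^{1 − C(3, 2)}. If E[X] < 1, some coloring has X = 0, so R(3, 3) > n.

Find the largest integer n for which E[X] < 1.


We need C(n, 3) · 2^{1 − 3} < 1, i.e. C(n, 3) < 2^{3 − 1} = 4.
Check values of n near the boundary:
  n = 3: C(3, 3) = 1; 1 < 4? YES
  n = 4: C(4, 3) = 4; 4 < 4? NO
The largest n with C(n, 3) < 4 is n = 3 (where E[X] = 1/4 ≈ 0.250000). Hence R(3, 3) > 3, i.e. R(3, 3) ≥ 4.

Largest n = 3; hence R(3, 3) > 3.


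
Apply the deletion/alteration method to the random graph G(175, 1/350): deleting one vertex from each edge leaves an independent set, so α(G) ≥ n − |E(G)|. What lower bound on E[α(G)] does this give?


E[|E(G)|] = C(175, 2)·p = 15225 · (1/350) = 87/2.
E[α(G)] ≥ n − E[|E(G)|] = 175 − 87/2 = 263/2.
Numerically: ≈ 131.500000.
(This is only a lower bound; the true E[α(G)] may be larger.)

E[α(G)] ≥ 263/2 ≈ 131.500000.


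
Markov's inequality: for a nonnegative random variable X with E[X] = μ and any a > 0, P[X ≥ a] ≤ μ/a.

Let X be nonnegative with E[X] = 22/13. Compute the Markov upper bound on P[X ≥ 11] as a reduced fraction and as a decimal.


μ = E[X] = 22/13, a = 11.
Markov: P[X ≥ 11] ≤ μ/a = (22/13)/11 = 2/13.
Numerically: ≈ 0.153846.
(Since a = 11 > μ = 1.692308, the bound 2/13 is < 1 and informative.)

P[X ≥ 11] ≤ 2/13 ≈ 0.153846.


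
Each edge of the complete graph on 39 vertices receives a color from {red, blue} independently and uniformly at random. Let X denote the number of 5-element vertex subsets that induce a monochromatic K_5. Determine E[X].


Let X = Σ_S X_S over the C(39, 5) = 575757 subsets S of size 5, where X_S = 1 if the K_5 on S is monochromatic.
For a fixed S, the K_5 on S has C(5, 2) = 10 edges. P[all 10 edges red] = (1/2)^10, and likewise for blue, so P[monochromatic] = 2·(1/2)^10 = 2^{1 − 10} = 1/512.
Summing: E[X] = C(39, 5) · 2^{1 − 10} = 575757 · 1/512 = 575757/512.
Numerically: E[X] ≈ 1124.525391.

E[X] = C(39,5)·2^(1−C(5,2)) = 575757/512 ≈ 1124.525391.


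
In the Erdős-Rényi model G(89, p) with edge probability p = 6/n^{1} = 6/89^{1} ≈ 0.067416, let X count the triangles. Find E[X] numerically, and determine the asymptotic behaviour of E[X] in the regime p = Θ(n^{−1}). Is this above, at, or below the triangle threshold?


Number of potential triangles: C(89, 3) = 113564.
Each occurs with probability p³ ≈ (0.067416)³ ≈ 3.0639645e-04.
By linearity: E[X] = C(89, 3)·p³ ≈ 113564 · 3.0639645e-04 ≈ 34.79561.
Here α = 1, so p = 6/n is exactly at the triangle threshold p ~ 1/n. Asymptotically E[X] → c³/6 = 6³/6 = 36 ≈ 36.00000, a bounded constant. In this regime the triangle count is asymptotically Poisson(c³/6).

E[X] ≈ 34.79561; in regime p = Θ(1/n^{1}) E[X] stays bounded (at the triangle threshold p ~ 1/n).


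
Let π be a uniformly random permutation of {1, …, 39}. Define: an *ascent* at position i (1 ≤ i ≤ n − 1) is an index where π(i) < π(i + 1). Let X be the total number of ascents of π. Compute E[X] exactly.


Write X = Σ X_I over i = 1, …, 38, with X_I the indicator of one ascent.
There are 38 indicators.
For each fixed i, the pair (π(i), π(i+1)) is a uniformly random ordered pair of distinct values from {1, …, 39}; by symmetry P[π(i) < π(i+1)] = 1/2.
By linearity: E[X] = 38 · (1/2) = (39 − 1) · (1/2) = 19 ≈ 19.0000.

E[X] = 19 = 19.0000.


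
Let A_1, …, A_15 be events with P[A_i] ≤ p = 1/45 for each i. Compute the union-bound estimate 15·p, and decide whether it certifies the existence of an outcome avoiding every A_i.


Union bound: P[∪_{i=1}^{15} A_i] ≤ Σ_i P[A_i] ≤ 15·p = 15·(1/45) = 1/3.
Numerically: 1/3 ≈ 0.3333.
Is 1/3 < 1? YES.
Since P[∪ A_i] ≤ 1/3 < 1, the complement has P[∩ A_i^c] ≥ 1 − 1/3 = 2/3 > 0, so some outcome avoids every A_i.

15·p = 1/3 ≈ 0.3333; existence CERTIFIED by the union bound.


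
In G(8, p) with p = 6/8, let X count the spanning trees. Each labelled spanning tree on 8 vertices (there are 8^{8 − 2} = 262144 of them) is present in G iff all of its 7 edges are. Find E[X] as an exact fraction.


K_8 has 8^{8 − 2} = 262144 labelled spanning trees.
For each such spanning tree H, let X_H = 1 if all 7 edges of H are present in G. Then P[X_H = 1] = p^{7} = (3/4)^{7} = 2187/16384.
By linearity: E[X] = Σ_H E[X_H] = 262144 · p^{7} = 262144 · 2187/16384 = 34992.
Numerically: E[X] ≈ 3.5e+04.

E[X] = 262144 · (3/4)^{7} = 34992 ≈ 3.5e+04.


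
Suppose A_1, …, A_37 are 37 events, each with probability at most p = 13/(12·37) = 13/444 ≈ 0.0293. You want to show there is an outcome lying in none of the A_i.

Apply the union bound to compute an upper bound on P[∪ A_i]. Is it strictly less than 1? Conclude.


Union bound: P[∪_{i=1}^{37} A_i] ≤ Σ_i P[A_i] ≤ 37·p = 37·(13/444) = 13/12.
Numerically: 13/12 ≈ 1.0833.
Is 13/12 < 1? NO.
Since the bound 13/12 is ≥ 1, the union bound is uninformative here; it does NOT by itself certify existence.

37·p = 13/12 ≈ 1.0833; existence NOT certified by the union bound.


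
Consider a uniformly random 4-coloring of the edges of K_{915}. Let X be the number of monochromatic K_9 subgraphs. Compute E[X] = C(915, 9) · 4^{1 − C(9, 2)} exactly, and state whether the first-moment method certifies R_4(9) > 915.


E[X] = C(915, 9) · 4^{1 − 36} = 1190931166636537885130 · 4^{−35} = 1190931166636537885130/1180591620717411303424.
As a reduced fraction: E[X] = 595465583318268942565/590295810358705651712 ≈ 1.008758.
Is E[X] < 1? NO.
Since E[X] ≥ 1, the first-moment bound is inconclusive at n = 915; it does NOT by itself certify R_4(9) > 915.

E[X] = 595465583318268942565/590295810358705651712 ≈ 1.008758; E[X] ≥ 1; first-moment method inconclusive here.


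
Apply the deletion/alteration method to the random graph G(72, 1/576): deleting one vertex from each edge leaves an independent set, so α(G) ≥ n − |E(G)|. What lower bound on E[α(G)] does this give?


E[|E(G)|] = C(72, 2)·p = 2556 · (1/576) = 71/16.
E[α(G)] ≥ n − E[|E(G)|] = 72 − 71/16 = 1081/16.
Numerically: ≈ 67.56250.
(This is only a lower bound; the true E[α(G)] may be larger.)

E[α(G)] ≥ 1081/16 ≈ 67.56250.


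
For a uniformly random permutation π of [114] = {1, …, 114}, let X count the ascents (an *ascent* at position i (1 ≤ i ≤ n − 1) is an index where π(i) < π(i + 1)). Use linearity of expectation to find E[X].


Write X = Σ X_I over i = 1, …, 113, with X_I the indicator of one ascent.
There are 113 indicators.
For each fixed i, the pair (π(i), π(i+1)) is a uniformly random ordered pair of distinct values from {1, …, 114}; by symmetry P[π(i) < π(i+1)] = 1/2.
By linearity: E[X] = 113 · (1/2) = (114 − 1) · (1/2) = 113/2 ≈ 56.500000.

E[X] = 113/2 = 56.500000.


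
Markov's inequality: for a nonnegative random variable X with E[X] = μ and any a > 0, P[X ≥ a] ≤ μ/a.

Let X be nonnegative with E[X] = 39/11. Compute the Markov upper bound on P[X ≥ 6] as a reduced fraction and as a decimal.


μ = E[X] = 39/11, a = 6.
Markov: P[X ≥ 6] ≤ μ/a = (39/11)/6 = 13/22.
Numerically: ≈ 0.59091.
(Since a = 6 > μ = 3.54545, the bound 13/22 is < 1 and informative.)

P[X ≥ 6] ≤ 13/22 ≈ 0.59091.


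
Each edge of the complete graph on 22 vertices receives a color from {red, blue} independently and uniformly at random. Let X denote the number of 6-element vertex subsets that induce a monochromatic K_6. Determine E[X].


Let X = Σ_S X_S over the C(22, 6) = 74613 subsets S of size 6, where X_S = 1 if the K_6 on S is monochromatic.
For a fixed S, the K_6 on S has C(6, 2) = 15 edges. P[all 15 edges red] = (1/2)^15, and likewise for blue, so P[monochromatic] = 2·(1/2)^15 = 2^{1 − 15} = 1/16384.
Summing: E[X] = C(22, 6) · 2^{1 − 15} = 74613 · 1/16384 = 74613/16384.
Numerically: E[X] ≈ 4.5540.

E[X] = C(22,6)·2^(1−C(6,2)) = 74613/16384 ≈ 4.5540.


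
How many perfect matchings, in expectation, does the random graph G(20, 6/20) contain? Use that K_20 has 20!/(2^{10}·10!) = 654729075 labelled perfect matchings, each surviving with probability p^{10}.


K_20 has 20!/(2^{10}·10!) = 654729075 labelled perfect matchings.
For each such perfect matching H, let X_H = 1 if all 10 edges of H are present in G. Then P[X_H = 1] = p^{10} = (3/10)^{10} = 59049/10000000000.
Summing the indicators: E[X] = Σ_H E[X_H] = 654729075 · p^{10} = 654729075 · 59049/10000000000 = 1546443885987/400000000.
Numerically: E[X] ≈ 3866.

E[X] = 654729075 · (3/10)^{10} = 1546443885987/400000000 ≈ 3866.


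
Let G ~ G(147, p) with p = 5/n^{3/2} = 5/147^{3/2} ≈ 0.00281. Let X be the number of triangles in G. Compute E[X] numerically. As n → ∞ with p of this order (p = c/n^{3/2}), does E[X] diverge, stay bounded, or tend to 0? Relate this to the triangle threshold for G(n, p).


Number of potential triangles: C(147, 3) = 518665.
Each occurs with probability p³ ≈ (0.00281)³ ≈ 2.20791e-08.
By linearity: E[X] = C(147, 3)·p³ ≈ 518665 · 2.20791e-08 ≈ 0.011.
Since α = 3/2 > 1, p = c/n^{3/2} = o(1/n) is below the triangle threshold p ~ 1/n. Asymptotically E[X] ~ (c³/6)·n^{3(1−α)} = (5³/6)·n^{-1.5} → 0, so by Markov's inequality G has no triangles w.h.p.

E[X] ≈ 0.011; in regime p = Θ(1/n^{3/2}) E[X] tends to 0 (below the triangle threshold p ~ 1/n).


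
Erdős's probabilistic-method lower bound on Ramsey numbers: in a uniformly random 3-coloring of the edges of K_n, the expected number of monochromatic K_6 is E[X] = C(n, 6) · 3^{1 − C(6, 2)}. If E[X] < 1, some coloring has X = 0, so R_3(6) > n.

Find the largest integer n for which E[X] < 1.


We need C(n, 6) · 3^{1 − 15} < 1, i.e. C(n, 6) < 3^{15 − 1} = 4782969.
Check values of n near the boundary:
  n = 36: C(36, 6) = 1947792; 1947792 < 4782969? YES
  n = 37: C(37, 6) = 2324784; 2324784 < 4782969? YES
  n = 38: C(38, 6) = 2760681; 2760681 < 4782969? YES
  n = 39: C(39, 6) = 3262623; 3262623 < 4782969? YES
  n = 40: C(40, 6) = 3838380; 3838380 < 4782969? YES
  n = 41: C(41, 6) = 4496388; 4496388 < 4782969? YES
  n = 42: C(42, 6) = 5245786; 5245786 < 4782969? NO
  n = 43: C(43, 6) = 6096454; 6096454 < 4782969? NO
  n = 44: C(44, 6) = 7059052; 7059052 < 4782969? NO
The largest n with C(n, 6) < 4782969 is n = 41 (where E[X] = 1498796/1594323 ≈ 0.9401). Hence R_3(6) > 41, i.e. R_3(6) ≥ 42.

Largest n = 41; hence R_3(6) > 41.


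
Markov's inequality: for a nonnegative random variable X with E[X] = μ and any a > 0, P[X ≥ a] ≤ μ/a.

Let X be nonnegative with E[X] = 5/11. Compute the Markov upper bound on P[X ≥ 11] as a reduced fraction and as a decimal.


μ = E[X] = 5/11, a = 11.
Markov: P[X ≥ 11] ≤ μ/a = (5/11)/11 = 5/121.
Numerically: ≈ 0.041.
(Since a = 11 > μ = 0.455, the bound 5/121 is < 1 and informative.)

P[X ≥ 11] ≤ 5/121 ≈ 0.041.


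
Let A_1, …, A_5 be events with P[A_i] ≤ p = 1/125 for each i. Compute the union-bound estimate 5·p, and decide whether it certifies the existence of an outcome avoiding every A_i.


Union bound: P[∪_{i=1}^{5} A_i] ≤ Σ_i P[A_i] ≤ 5·p = 5·(1/125) = 1/25.
Numerically: 1/25 ≈ 0.04000.
Is 1/25 < 1? YES.
Since P[∪ A_i] ≤ 1/25 < 1, the complement has P[∩ A_i^c] ≥ 1 − 1/25 = 24/25 > 0, so some outcome avoids every A_i.

5·p = 1/25 ≈ 0.04000; existence CERTIFIED by the union bound.


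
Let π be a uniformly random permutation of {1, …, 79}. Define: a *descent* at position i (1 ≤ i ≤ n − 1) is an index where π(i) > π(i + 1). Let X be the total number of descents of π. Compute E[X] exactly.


Write X = Σ X_I over i = 1, …, 78, with X_I the indicator of one descent.
There are 78 indicators.
For each fixed i, the pair (π(i), π(i+1)) is a uniformly random ordered pair of distinct values from {1, …, 79}; by symmetry P[π(i) > π(i+1)] = 1/2.
By linearity: E[X] = 78 · (1/2) = (79 − 1) · (1/2) = 39 ≈ 39.000000.

E[X] = 39 = 39.000000.


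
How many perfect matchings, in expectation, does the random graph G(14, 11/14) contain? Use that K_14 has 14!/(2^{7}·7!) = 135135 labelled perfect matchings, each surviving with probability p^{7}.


K_14 has 14!/(2^{7}·7!) = 135135 labelled perfect matchings.
For each such perfect matching H, let X_H = 1 if all 7 edges of H are present in G. Then P[X_H = 1] = p^{7} = (11/14)^{7} = 19487171/105413504.
Summing the indicators: E[X] = Σ_H E[X_H] = 135135 · p^{7} = 135135 · 19487171/105413504 = 376199836155/15059072.
Numerically: E[X] ≈ 24982.

E[X] = 135135 · (11/14)^{7} = 376199836155/15059072 ≈ 24982.


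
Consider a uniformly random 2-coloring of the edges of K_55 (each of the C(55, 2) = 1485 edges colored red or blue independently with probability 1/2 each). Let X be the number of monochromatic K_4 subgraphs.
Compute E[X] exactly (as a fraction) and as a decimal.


Let X = Σ_S X_S over the C(55, 4) = 341055 subsets S of size 4, where X_S = 1 if the K_4 on S is monochromatic.
For a fixed S, the K_4 on S has C(4, 2) = 6 edges. P[all 6 edges red] = (1/2)^6, and likewise for blue, so P[monochromatic] = 2·(1/2)^6 = 2^{1 − 6} = 1/32.
Summing: E[X] = C(55, 4) · 2^{1 − 6} = 341055 · 1/32 = 341055/32.
Numerically: E[X] ≈ 10657.9688.

E[X] = C(55,4)·2^(1−C(4,2)) = 341055/32 ≈ 10657.9688.


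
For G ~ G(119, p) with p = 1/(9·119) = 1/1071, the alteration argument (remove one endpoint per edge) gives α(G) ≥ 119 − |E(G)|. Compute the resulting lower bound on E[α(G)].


E[|E(G)|] = C(119, 2)·p = 7021 · (1/1071) = 59/9.
E[α(G)] ≥ n − E[|E(G)|] = 119 − 59/9 = 1012/9.
Numerically: ≈ 112.444444.
(This is only a lower bound; the true E[α(G)] may be larger.)

E[α(G)] ≥ 1012/9 ≈ 112.444444.


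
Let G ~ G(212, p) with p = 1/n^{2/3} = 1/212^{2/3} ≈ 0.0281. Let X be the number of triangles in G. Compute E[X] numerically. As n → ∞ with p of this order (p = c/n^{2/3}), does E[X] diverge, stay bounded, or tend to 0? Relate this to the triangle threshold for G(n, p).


Number of potential triangles: C(212, 3) = 1565620.
Each occurs with probability p³ ≈ (0.0281)³ ≈ 2.22499e-05.
By linearity: E[X] = C(212, 3)·p³ ≈ 1565620 · 2.22499e-05 ≈ 34.835.
Since α = 2/3 < 1, p = c/n^{2/3} ≫ 1/n is above the triangle threshold p ~ 1/n. Asymptotically E[X] ~ (c³/6)·n^{3(1−α)} = (1³/6)·n^{1} → ∞; triangles are abundant w.h.p.

E[X] ≈ 34.835; in regime p = Θ(1/n^{2/3}) E[X] diverges (above the triangle threshold p ~ 1/n).


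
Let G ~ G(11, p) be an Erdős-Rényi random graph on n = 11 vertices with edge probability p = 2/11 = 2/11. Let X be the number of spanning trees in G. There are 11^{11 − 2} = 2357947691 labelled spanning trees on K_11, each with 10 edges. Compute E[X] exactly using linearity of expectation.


K_11 has 11^{11 − 2} = 2357947691 labelled spanning trees.
For each such spanning tree H, let X_H = 1 if all 10 edges of H are present in G. Then P[X_H = 1] = p^{10} = (2/11)^{10} = 1024/25937424601.
By linearity: E[X] = Σ_H E[X_H] = 2357947691 · p^{10} = 2357947691 · 1024/25937424601 = 1024/11.
Numerically: E[X] ≈ 93.0909.

E[X] = 2357947691 · (2/11)^{10} = 1024/11 ≈ 93.0909.


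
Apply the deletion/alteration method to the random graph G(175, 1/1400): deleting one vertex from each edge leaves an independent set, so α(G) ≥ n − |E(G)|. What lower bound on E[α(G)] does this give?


E[|E(G)|] = C(175, 2)·p = 15225 · (1/1400) = 87/8.
E[α(G)] ≥ n − E[|E(G)|] = 175 − 87/8 = 1313/8.
Numerically: ≈ 164.125000.
(This is only a lower bound; the true E[α(G)] may be larger.)

E[α(G)] ≥ 1313/8 ≈ 164.125000.


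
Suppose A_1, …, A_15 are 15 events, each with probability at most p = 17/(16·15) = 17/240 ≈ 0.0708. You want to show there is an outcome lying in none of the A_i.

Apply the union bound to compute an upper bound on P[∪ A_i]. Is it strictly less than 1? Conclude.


Union bound: P[∪_{i=1}^{15} A_i] ≤ Σ_i P[A_i] ≤ 15·p = 15·(17/240) = 17/16.
Numerically: 17/16 ≈ 1.0625.
Is 17/16 < 1? NO.
Since the bound 17/16 is ≥ 1, the union bound is uninformative here; it does NOT by itself certify existence.

15·p = 17/16 ≈ 1.0625; existence NOT certified by the union bound.


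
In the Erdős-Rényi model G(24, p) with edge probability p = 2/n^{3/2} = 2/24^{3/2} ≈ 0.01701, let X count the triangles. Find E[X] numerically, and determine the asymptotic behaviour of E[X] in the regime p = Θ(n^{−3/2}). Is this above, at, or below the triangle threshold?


Number of potential triangles: C(24, 3) = 2024.
Each occurs with probability p³ ≈ (0.01701)³ ≈ 4.9219750e-06.
By linearity: E[X] = C(24, 3)·p³ ≈ 2024 · 4.9219750e-06 ≈ 0.00996.
Since α = 3/2 > 1, p = c/n^{3/2} = o(1/n) is below the triangle threshold p ~ 1/n. Asymptotically E[X] ~ (c³/6)·n^{3(1−α)} = (2³/6)·n^{-1.5} → 0, so by Markov's inequality G has no triangles w.h.p.

E[X] ≈ 0.00996; in regime p = Θ(1/n^{3/2}) E[X] tends to 0 (below the triangle threshold p ~ 1/n).


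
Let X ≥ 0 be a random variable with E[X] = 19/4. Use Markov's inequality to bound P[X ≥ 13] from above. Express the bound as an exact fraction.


μ = E[X] = 19/4, a = 13.
Markov: P[X ≥ 13] ≤ μ/a = (19/4)/13 = 19/52.
Numerically: ≈ 0.365385.
(Since a = 13 > μ = 4.750000, the bound 19/52 is < 1 and informative.)

P[X ≥ 13] ≤ 19/52 ≈ 0.365385.


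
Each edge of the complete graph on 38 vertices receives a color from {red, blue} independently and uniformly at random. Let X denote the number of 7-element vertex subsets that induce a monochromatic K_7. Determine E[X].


Let X = Σ_S X_S over the C(38, 7) = 12620256 subsets S of size 7, where X_S = 1 if the K_7 on S is monochromatic.
For a fixed S, the K_7 on S has C(7, 2) = 21 edges. P[all 21 edges red] = (1/2)^21, and likewise for blue, so P[monochromatic] = 2·(1/2)^21 = 2^{1 − 21} = 1/1048576.
Summing: E[X] = C(38, 7) · 2^{1 − 21} = 12620256 · 1/1048576 = 394383/32768.
Numerically: E[X] ≈ 12.03561.

E[X] = C(38,7)·2^(1−C(7,2)) = 394383/32768 ≈ 12.03561.


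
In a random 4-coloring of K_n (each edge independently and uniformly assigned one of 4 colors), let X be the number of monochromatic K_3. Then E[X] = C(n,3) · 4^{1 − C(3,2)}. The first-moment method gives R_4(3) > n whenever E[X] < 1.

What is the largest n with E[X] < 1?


We need C(n, 3) · 4^{1 − 3} < 1, i.e. C(n, 3) < 4^{3 − 1} = 16.
Check values of n near the boundary:
  n = 3: C(3, 3) = 1; 1 < 16? YES
  n = 4: C(4, 3) = 4; 4 < 16? YES
  n = 5: C(5, 3) = 10; 10 < 16? YES
  n = 6: C(6, 3) = 20; 20 < 16? NO
  n = 7: C(7, 3) = 35; 35 < 16? NO
The largest n with C(n, 3) < 16 is n = 5 (where E[X] = 5/8 ≈ 0.62500). Hence R_4(3) > 5, i.e. R_4(3) ≥ 6.

Largest n = 5; hence R_4(3) > 5.


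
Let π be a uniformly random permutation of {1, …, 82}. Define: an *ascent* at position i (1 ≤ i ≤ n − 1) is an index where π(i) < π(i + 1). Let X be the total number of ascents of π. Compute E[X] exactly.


Write X = Σ X_I over i = 1, …, 81, with X_I the indicator of one ascent.
There are 81 indicators.
For each fixed i, the pair (π(i), π(i+1)) is a uniformly random ordered pair of distinct values from {1, …, 82}; by symmetry P[π(i) < π(i+1)] = 1/2.
By linearity: E[X] = 81 · (1/2) = (82 − 1) · (1/2) = 81/2 ≈ 40.5000.

E[X] = 81/2 = 40.5000.


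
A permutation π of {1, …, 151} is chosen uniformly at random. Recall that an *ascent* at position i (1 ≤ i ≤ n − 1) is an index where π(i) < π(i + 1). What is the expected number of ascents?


Write X = Σ X_I over i = 1, …, 150, with X_I the indicator of one ascent.
There are 150 indicators.
For each fixed i, the pair (π(i), π(i+1)) is a uniformly random ordered pair of distinct values from {1, …, 151}; by symmetry P[π(i) < π(i+1)] = 1/2.
By linearity: E[X] = 150 · (1/2) = (151 − 1) · (1/2) = 75 ≈ 75.000000.

E[X] = 75 = 75.000000.


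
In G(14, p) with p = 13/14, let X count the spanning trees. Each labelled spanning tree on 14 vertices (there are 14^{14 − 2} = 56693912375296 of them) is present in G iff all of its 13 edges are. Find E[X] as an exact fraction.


K_14 has 14^{14 − 2} = 56693912375296 labelled spanning trees.
For each such spanning tree H, let X_H = 1 if all 13 edges of H are present in G. Then P[X_H = 1] = p^{13} = (13/14)^{13} = 302875106592253/793714773254144.
By linearity of expectation: E[X] = Σ_H E[X_H] = 56693912375296 · p^{13} = 56693912375296 · 302875106592253/793714773254144 = 302875106592253/14.
Numerically: E[X] ≈ 2.163e+13.

E[X] = 56693912375296 · (13/14)^{13} = 302875106592253/14 ≈ 2.163e+13.


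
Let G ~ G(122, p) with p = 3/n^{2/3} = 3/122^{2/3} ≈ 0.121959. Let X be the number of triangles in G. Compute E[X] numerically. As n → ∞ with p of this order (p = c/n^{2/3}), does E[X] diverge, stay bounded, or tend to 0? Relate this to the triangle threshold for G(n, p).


Number of potential triangles: C(122, 3) = 295240.
Each occurs with probability p³ ≈ (0.121959)³ ≈ 1.81402849e-03.
By linearity: E[X] = C(122, 3)·p³ ≈ 295240 · 1.81402849e-03 ≈ 535.573770.
Since α = 2/3 < 1, p = c/n^{2/3} ≫ 1/n is above the triangle threshold p ~ 1/n. Asymptotically E[X] ~ (c³/6)·n^{3(1−α)} = (3³/6)·n^{1} → ∞; triangles are abundant w.h.p.

E[X] ≈ 535.573770; in regime p = Θ(1/n^{2/3}) E[X] diverges (above the triangle threshold p ~ 1/n).


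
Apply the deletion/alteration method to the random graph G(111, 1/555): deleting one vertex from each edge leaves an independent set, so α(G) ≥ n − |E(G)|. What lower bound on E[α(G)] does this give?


E[|E(G)|] = C(111, 2)·p = 6105 · (1/555) = 11.
E[α(G)] ≥ n − E[|E(G)|] = 111 − 11 = 100.
Numerically: ≈ 100.000.
(This is only a lower bound; the true E[α(G)] may be larger.)

E[α(G)] ≥ 100 ≈ 100.000.


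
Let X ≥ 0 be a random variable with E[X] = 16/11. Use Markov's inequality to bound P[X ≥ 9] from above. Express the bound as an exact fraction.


μ = E[X] = 16/11, a = 9.
Markov: P[X ≥ 9] ≤ μ/a = (16/11)/9 = 16/99.
Numerically: ≈ 0.16162.
(Since a = 9 > μ = 1.45455, the bound 16/99 is < 1 and informative.)

P[X ≥ 9] ≤ 16/99 ≈ 0.16162.


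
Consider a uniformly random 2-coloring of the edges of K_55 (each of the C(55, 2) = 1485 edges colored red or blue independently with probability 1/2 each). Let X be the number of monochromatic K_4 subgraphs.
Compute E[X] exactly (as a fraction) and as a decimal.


Let X = Σ_S X_S over the C(55, 4) = 341055 subsets S of size 4, where X_S = 1 if the K_4 on S is monochromatic.
For a fixed S, the K_4 on S has C(4, 2) = 6 edges. P[all 6 edges red] = (1/2)^6, and likewise for blue, so P[monochromatic] = 2·(1/2)^6 = 2^{1 − 6} = 1/32.
By linearity: E[X] = C(55, 4) · 2^{1 − 6} = 341055 · 1/32 = 341055/32.
Numerically: E[X] ≈ 10657.96875.

E[X] = C(55,4)·2^(1−C(4,2)) = 341055/32 ≈ 10657.96875.


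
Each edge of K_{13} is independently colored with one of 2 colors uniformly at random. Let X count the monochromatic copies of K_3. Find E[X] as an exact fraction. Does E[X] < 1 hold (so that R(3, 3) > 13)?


E[X] = C(13, 3) · 2^{1 − 3} = 286 · 2^{−2} = 286/4.
As a reduced fraction: E[X] = 143/2 ≈ 71.50000.
Is E[X] < 1? NO.
Since E[X] ≥ 1, the first-moment bound is inconclusive at n = 13; it does NOT by itself certify R(3, 3) > 13.

E[X] = 143/2 ≈ 71.50000; E[X] ≥ 1; first-moment method inconclusive here.


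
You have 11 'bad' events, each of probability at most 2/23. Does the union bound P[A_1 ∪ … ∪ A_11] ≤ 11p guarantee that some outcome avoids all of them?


Union bound: P[∪_{i=1}^{11} A_i] ≤ Σ_i P[A_i] ≤ 11·p = 11·(2/23) = 22/23.
Numerically: 22/23 ≈ 0.957.
Is 22/23 < 1? YES.
Since P[∪ A_i] ≤ 22/23 < 1, the complement has P[∩ A_i^c] ≥ 1 − 22/23 = 1/23 > 0, so some outcome avoids every A_i.

11·p = 22/23 ≈ 0.957; existence CERTIFIED by the union bound.


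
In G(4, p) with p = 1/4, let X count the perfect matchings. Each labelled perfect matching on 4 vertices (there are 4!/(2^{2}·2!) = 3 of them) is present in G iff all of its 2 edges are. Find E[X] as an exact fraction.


K_4 has 4!/(2^{2}·2!) = 3 labelled perfect matchings.
For each such perfect matching H, let X_H = 1 if all 2 edges of H are present in G. Then P[X_H = 1] = p^{2} = (1/4)^{2} = 1/16.
Summing the indicators: E[X] = Σ_H E[X_H] = 3 · p^{2} = 3 · 1/16 = 3/16.
Numerically: E[X] ≈ 0.1875.

E[X] = 3 · (1/4)^{2} = 3/16 ≈ 0.1875.


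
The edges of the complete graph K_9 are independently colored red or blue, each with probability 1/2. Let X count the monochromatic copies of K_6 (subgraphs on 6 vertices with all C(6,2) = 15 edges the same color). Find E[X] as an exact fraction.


Let X = Σ_S X_S over the C(9, 6) = 84 subsets S of size 6, where X_S = 1 if the K_6 on S is monochromatic.
For a fixed S, the K_6 on S has C(6, 2) = 15 edges. P[all 15 edges red] = (1/2)^15, and likewise for blue, so P[monochromatic] = 2·(1/2)^15 = 2^{1 − 15} = 1/16384.
By linearity of expectation: E[X] = C(9, 6) · 2^{1 − 15} = 84 · 1/16384 = 21/4096.
Numerically: E[X] ≈ 0.00513.

E[X] = C(9,6)·2^(1−C(6,2)) = 21/4096 ≈ 0.00513.


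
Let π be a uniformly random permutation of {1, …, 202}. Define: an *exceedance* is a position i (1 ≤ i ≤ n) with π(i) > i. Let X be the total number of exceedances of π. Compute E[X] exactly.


Write X = Σ_{i=1}^{202} X_i, where X_i = 1_{π(i) > i}.
For each fixed i, π(i) is uniform over {1, …, 202} (marginal of a uniform permutation), so P[π(i) > i] = (n − i)/n. Summing: Σ_{i=1}^{202} (n − i)/n = (0 + 1 + … + 201)/202 = 202(202 − 1)/(2·202) = (202 − 1)/2.
Hence E[X] = Σ_{i=1}^{202} (202 − i)/202 = 201/2 ≈ 100.500000.

E[X] = 201/2 = 100.500000.


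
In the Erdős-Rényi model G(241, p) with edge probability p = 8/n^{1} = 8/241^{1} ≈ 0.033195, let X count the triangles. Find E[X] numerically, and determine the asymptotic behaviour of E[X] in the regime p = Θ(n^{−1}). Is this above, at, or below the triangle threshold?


Number of potential triangles: C(241, 3) = 2303960.
Each occurs with probability p³ ≈ (0.033195)³ ≈ 3.65779055e-05.
By linearity: E[X] = C(241, 3)·p³ ≈ 2303960 · 3.65779055e-05 ≈ 84.274031.
Here α = 1, so p = 8/n is exactly at the triangle threshold p ~ 1/n. Asymptotically E[X] → c³/6 = 8³/6 = 256/3 ≈ 85.333333, a bounded constant. In this regime the triangle count is asymptotically Poisson(c³/6).

E[X] ≈ 84.274031; in regime p = Θ(1/n^{1}) E[X] stays bounded (at the triangle threshold p ~ 1/n).


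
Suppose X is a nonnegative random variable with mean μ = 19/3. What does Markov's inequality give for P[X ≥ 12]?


μ = E[X] = 19/3, a = 12.
Markov: P[X ≥ 12] ≤ μ/a = (19/3)/12 = 19/36.
Numerically: ≈ 0.527778.
(Since a = 12 > μ = 6.333333, the bound 19/36 is < 1 and informative.)

P[X ≥ 12] ≤ 19/36 ≈ 0.527778.


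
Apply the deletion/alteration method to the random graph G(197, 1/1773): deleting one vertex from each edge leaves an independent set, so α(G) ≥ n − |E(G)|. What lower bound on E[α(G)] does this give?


E[|E(G)|] = C(197, 2)·p = 19306 · (1/1773) = 98/9.
E[α(G)] ≥ n − E[|E(G)|] = 197 − 98/9 = 1675/9.
Numerically: ≈ 186.111111.
(This is only a lower bound; the true E[α(G)] may be larger.)

E[α(G)] ≥ 1675/9 ≈ 186.111111.


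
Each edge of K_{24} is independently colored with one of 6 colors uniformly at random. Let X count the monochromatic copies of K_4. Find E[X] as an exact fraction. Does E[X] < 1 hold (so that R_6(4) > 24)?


E[X] = C(24, 4) · 6^{1 − 6} = 10626 · 6^{−5} = 10626/7776.
As a reduced fraction: E[X] = 1771/1296 ≈ 1.366512.
Is E[X] < 1? NO.
Since E[X] ≥ 1, the first-moment bound is inconclusive at n = 24; it does NOT by itself certify R_6(4) > 24.

E[X] = 1771/1296 ≈ 1.366512; E[X] ≥ 1; first-moment method inconclusive here.


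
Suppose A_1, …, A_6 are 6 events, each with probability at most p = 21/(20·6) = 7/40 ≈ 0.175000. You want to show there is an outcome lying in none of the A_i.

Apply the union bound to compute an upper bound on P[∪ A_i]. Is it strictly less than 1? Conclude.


Union bound: P[∪_{i=1}^{6} A_i] ≤ Σ_i P[A_i] ≤ 6·p = 6·(7/40) = 21/20.
Numerically: 21/20 ≈ 1.050000.
Is 21/20 < 1? NO.
Since the bound 21/20 is ≥ 1, the union bound is uninformative here; it does NOT by itself certify existence.

6·p = 21/20 ≈ 1.050000; existence NOT certified by the union bound.


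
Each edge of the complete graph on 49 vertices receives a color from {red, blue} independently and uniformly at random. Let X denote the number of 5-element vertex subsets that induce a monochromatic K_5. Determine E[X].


Let X = Σ_S X_S over the C(49, 5) = 1906884 subsets S of size 5, where X_S = 1 if the K_5 on S is monochromatic.
For a fixed S, the K_5 on S has C(5, 2) = 10 edges. P[all 10 edges red] = (1/2)^10, and likewise for blue, so P[monochromatic] = 2·(1/2)^10 = 2^{1 − 10} = 1/512.
By linearity of expectation: E[X] = C(49, 5) · 2^{1 − 10} = 1906884 · 1/512 = 476721/128.
Numerically: E[X] ≈ 3724.382812.

E[X] = C(49,5)·2^(1−C(5,2)) = 476721/128 ≈ 3724.382812.


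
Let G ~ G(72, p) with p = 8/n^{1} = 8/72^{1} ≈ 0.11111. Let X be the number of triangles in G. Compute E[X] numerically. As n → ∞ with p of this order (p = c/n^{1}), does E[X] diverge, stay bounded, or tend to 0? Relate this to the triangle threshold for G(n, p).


Number of potential triangles: C(72, 3) = 59640.
Each occurs with probability p³ ≈ (0.11111)³ ≈ 1.3717421e-03.
By linearity: E[X] = C(72, 3)·p³ ≈ 59640 · 1.3717421e-03 ≈ 81.81070.
Here α = 1, so p = 8/n is exactly at the triangle threshold p ~ 1/n. Asymptotically E[X] → c³/6 = 8³/6 = 256/3 ≈ 85.33333, a bounded constant. In this regime the triangle count is asymptotically Poisson(c³/6).

E[X] ≈ 81.81070; in regime p = Θ(1/n^{1}) E[X] stays bounded (at the triangle threshold p ~ 1/n).


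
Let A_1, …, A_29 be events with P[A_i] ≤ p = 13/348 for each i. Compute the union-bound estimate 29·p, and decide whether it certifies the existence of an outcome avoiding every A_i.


Union bound: P[∪_{i=1}^{29} A_i] ≤ Σ_i P[A_i] ≤ 29·p = 29·(13/348) = 13/12.
Numerically: 13/12 ≈ 1.0833333.
Is 13/12 < 1? NO.
Since the bound 13/12 is ≥ 1, the union bound is uninformative here; it does NOT by itself certify existence.

29·p = 13/12 ≈ 1.0833333; existence NOT certified by the union bound.


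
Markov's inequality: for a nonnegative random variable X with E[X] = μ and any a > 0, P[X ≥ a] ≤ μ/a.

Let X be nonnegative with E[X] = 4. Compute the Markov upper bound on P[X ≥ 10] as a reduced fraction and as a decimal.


μ = E[X] = 4, a = 10.
Markov: P[X ≥ 10] ≤ μ/a = (4)/10 = 2/5.
Numerically: ≈ 0.40000.
(Since a = 10 > μ = 4.00000, the bound 2/5 is < 1 and informative.)

P[X ≥ 10] ≤ 2/5 ≈ 0.40000.


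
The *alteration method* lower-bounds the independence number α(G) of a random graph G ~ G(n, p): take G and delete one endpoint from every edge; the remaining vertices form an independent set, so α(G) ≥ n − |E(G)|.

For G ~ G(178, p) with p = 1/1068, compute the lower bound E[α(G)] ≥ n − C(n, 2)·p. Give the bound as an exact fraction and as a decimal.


E[|E(G)|] = C(178, 2)·p = 15753 · (1/1068) = 59/4.
E[α(G)] ≥ n − E[|E(G)|] = 178 − 59/4 = 653/4.
Numerically: ≈ 163.250.
(This is only a lower bound; the true E[α(G)] may be larger.)

E[α(G)] ≥ 653/4 ≈ 163.250.


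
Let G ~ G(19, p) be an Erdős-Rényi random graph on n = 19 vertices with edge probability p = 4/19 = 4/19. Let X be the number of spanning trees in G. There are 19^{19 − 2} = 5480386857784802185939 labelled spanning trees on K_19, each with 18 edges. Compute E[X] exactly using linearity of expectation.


K_19 has 19^{19 − 2} = 5480386857784802185939 labelled spanning trees.
For each such spanning tree H, let X_H = 1 if all 18 edges of H are present in G. Then P[X_H = 1] = p^{18} = (4/19)^{18} = 68719476736/104127350297911241532841.
By linearity of expectation: E[X] = Σ_H E[X_H] = 5480386857784802185939 · p^{18} = 5480386857784802185939 · 68719476736/104127350297911241532841 = 68719476736/19.
Numerically: E[X] ≈ 3.61681e+09.

E[X] = 5480386857784802185939 · (4/19)^{18} = 68719476736/19 ≈ 3.61681e+09.


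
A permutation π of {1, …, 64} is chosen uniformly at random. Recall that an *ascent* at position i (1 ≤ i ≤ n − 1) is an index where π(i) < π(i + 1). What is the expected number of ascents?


Write X = Σ X_I over i = 1, …, 63, with X_I the indicator of one ascent.
There are 63 indicators.
For each fixed i, the pair (π(i), π(i+1)) is a uniformly random ordered pair of distinct values from {1, …, 64}; by symmetry P[π(i) < π(i+1)] = 1/2.
By linearity: E[X] = 63 · (1/2) = (64 − 1) · (1/2) = 63/2 ≈ 31.500000.

E[X] = 63/2 = 31.500000.


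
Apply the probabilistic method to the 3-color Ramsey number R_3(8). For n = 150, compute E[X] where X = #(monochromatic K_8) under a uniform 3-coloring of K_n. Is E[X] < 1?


E[X] = C(150, 8) · 3^{1 − 28} = 5257211409450 · 3^{−27} = 5257211409450/7625597484987.
As a reduced fraction: E[X] = 584134601050/847288609443 ≈ 0.689416.
Is E[X] < 1? YES.
Since E[X] < 1, there exists a 3-coloring of K_{150} with no monochromatic K_8; hence R_3(8) > 150.

E[X] = 584134601050/847288609443 ≈ 0.689416; E[X] < 1, so R_3(8) > 150.


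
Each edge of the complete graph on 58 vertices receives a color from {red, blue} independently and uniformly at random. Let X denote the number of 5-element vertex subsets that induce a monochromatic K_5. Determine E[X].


Let X = Σ_S X_S over the C(58, 5) = 4582116 subsets S of size 5, where X_S = 1 if the K_5 on S is monochromatic.
For a fixed S, the K_5 on S has C(5, 2) = 10 edges. P[all 10 edges red] = (1/2)^10, and likewise for blue, so P[monochromatic] = 2·(1/2)^10 = 2^{1 − 10} = 1/512.
Summing: E[X] = C(58, 5) · 2^{1 − 10} = 4582116 · 1/512 = 1145529/128.
Numerically: E[X] ≈ 8949.445312.

E[X] = C(58,5)·2^(1−C(5,2)) = 1145529/128 ≈ 8949.445312.


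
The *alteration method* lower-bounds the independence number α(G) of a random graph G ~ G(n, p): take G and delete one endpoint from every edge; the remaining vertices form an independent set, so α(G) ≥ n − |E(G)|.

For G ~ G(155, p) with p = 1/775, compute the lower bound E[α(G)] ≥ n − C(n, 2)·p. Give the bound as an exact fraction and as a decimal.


E[|E(G)|] = C(155, 2)·p = 11935 · (1/775) = 77/5.
E[α(G)] ≥ n − E[|E(G)|] = 155 − 77/5 = 698/5.
Numerically: ≈ 139.6000.
(This is only a lower bound; the true E[α(G)] may be larger.)

E[α(G)] ≥ 698/5 ≈ 139.6000.


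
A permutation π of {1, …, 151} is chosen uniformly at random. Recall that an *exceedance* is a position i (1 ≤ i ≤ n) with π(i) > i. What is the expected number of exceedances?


Write X = Σ_{i=1}^{151} X_i, where X_i = 1_{π(i) > i}.
For each fixed i, π(i) is uniform over {1, …, 151} (marginal of a uniform permutation), so P[π(i) > i] = (n − i)/n. Summing: Σ_{i=1}^{151} (n − i)/n = (0 + 1 + … + 150)/151 = 151(151 − 1)/(2·151) = (151 − 1)/2.
Hence E[X] = Σ_{i=1}^{151} (151 − i)/151 = 75 ≈ 75.000000.

E[X] = 75 = 75.000000.


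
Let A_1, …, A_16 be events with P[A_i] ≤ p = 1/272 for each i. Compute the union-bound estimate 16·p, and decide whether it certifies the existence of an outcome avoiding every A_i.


Union bound: P[∪_{i=1}^{16} A_i] ≤ Σ_i P[A_i] ≤ 16·p = 16·(1/272) = 1/17.
Numerically: 1/17 ≈ 0.0588.
Is 1/17 < 1? YES.
Since P[∪ A_i] ≤ 1/17 < 1, the complement has P[∩ A_i^c] ≥ 1 − 1/17 = 16/17 > 0, so some outcome avoids every A_i.

16·p = 1/17 ≈ 0.0588; existence CERTIFIED by the union bound.


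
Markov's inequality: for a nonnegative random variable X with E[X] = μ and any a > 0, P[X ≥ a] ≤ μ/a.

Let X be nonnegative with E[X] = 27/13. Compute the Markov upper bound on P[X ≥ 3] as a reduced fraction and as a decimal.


μ = E[X] = 27/13, a = 3.
Markov: P[X ≥ 3] ≤ μ/a = (27/13)/3 = 9/13.
Numerically: ≈ 0.69231.
(Since a = 3 > μ = 2.07692, the bound 9/13 is < 1 and informative.)

P[X ≥ 3] ≤ 9/13 ≈ 0.69231.


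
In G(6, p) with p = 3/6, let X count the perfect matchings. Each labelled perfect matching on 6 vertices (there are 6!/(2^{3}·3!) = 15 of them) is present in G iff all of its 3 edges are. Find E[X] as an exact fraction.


K_6 has 6!/(2^{3}·3!) = 15 labelled perfect matchings.
For each such perfect matching H, let X_H = 1 if all 3 edges of H are present in G. Then P[X_H = 1] = p^{3} = (1/2)^{3} = 1/8.
Summing the indicators: E[X] = Σ_H E[X_H] = 15 · p^{3} = 15 · 1/8 = 15/8.
Numerically: E[X] ≈ 1.88.

E[X] = 15 · (1/2)^{3} = 15/8 ≈ 1.88.


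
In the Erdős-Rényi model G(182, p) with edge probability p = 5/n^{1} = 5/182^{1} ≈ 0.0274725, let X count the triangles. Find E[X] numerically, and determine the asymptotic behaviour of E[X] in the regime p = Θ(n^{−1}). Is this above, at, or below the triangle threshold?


Number of potential triangles: C(182, 3) = 988260.
Each occurs with probability p³ ≈ (0.0274725)³ ≈ 2.07346089e-05.
By linearity: E[X] = C(182, 3)·p³ ≈ 988260 · 2.07346089e-05 ≈ 20.491185.
Here α = 1, so p = 5/n is exactly at the triangle threshold p ~ 1/n. Asymptotically E[X] → c³/6 = 5³/6 = 125/6 ≈ 20.833333, a bounded constant. In this regime the triangle count is asymptotically Poisson(c³/6).

E[X] ≈ 20.491185; in regime p = Θ(1/n^{1}) E[X] stays bounded (at the triangle threshold p ~ 1/n).


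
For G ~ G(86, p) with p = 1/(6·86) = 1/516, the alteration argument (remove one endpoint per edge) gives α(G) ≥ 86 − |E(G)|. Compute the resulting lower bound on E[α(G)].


E[|E(G)|] = C(86, 2)·p = 3655 · (1/516) = 85/12.
E[α(G)] ≥ n − E[|E(G)|] = 86 − 85/12 = 947/12.
Numerically: ≈ 78.916667.
(This is only a lower bound; the true E[α(G)] may be larger.)

E[α(G)] ≥ 947/12 ≈ 78.916667.


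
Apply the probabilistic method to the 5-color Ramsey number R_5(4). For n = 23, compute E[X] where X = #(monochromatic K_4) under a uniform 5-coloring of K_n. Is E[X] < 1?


E[X] = C(23, 4) · 5^{1 − 6} = 8855 · 5^{−5} = 8855/3125.
As a reduced fraction: E[X] = 1771/625 ≈ 2.833600.
Is E[X] < 1? NO.
Since E[X] ≥ 1, the first-moment bound is inconclusive at n = 23; it does NOT by itself certify R_5(4) > 23.

E[X] = 1771/625 ≈ 2.833600; E[X] ≥ 1; first-moment method inconclusive here.


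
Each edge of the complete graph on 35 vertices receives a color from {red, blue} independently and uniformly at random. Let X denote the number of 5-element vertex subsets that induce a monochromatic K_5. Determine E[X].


Let X = Σ_S X_S over the C(35, 5) = 324632 subsets S of size 5, where X_S = 1 if the K_5 on S is monochromatic.
For a fixed S, the K_5 on S has C(5, 2) = 10 edges. P[all 10 edges red] = (1/2)^10, and likewise for blue, so P[monochromatic] = 2·(1/2)^10 = 2^{1 − 10} = 1/512.
By linearity: E[X] = C(35, 5) · 2^{1 − 10} = 324632 · 1/512 = 40579/64.
Numerically: E[X] ≈ 634.0469.

E[X] = C(35,5)·2^(1−C(5,2)) = 40579/64 ≈ 634.0469.


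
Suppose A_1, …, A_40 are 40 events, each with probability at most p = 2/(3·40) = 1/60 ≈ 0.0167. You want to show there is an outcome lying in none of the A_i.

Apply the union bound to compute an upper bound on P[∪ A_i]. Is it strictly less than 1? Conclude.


Union bound: P[∪_{i=1}^{40} A_i] ≤ Σ_i P[A_i] ≤ 40·p = 40·(1/60) = 2/3.
Numerically: 2/3 ≈ 0.6667.
Is 2/3 < 1? YES.
Since P[∪ A_i] ≤ 2/3 < 1, the complement has P[∩ A_i^c] ≥ 1 − 2/3 = 1/3 > 0, so some outcome avoids every A_i.

40·p = 2/3 ≈ 0.6667; existence CERTIFIED by the union bound.
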